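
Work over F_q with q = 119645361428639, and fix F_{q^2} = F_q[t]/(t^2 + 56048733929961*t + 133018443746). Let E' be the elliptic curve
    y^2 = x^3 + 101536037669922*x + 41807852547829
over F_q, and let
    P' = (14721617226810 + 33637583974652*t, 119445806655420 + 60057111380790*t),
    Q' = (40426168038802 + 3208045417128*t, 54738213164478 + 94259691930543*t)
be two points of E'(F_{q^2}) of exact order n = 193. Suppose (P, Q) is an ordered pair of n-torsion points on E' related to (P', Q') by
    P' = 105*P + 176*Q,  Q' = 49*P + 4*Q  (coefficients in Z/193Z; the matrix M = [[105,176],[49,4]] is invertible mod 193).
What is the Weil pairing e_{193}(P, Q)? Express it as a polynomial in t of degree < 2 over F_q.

35166705797621 + 93978715377604*t

The 193-Weil pairing on E[193] over F_{119645361428639} is alternating-bilinear: e_{193}(P',Q') = e_{193}(P,Q)^det(M).
So e_{193}(P,Q) = e_{193}(P',Q')^{128}, since 95*128 = 1 mod 193.
Run Miller on y^2=x^3+101536037669922*x+41807852547829 over F_{119645361428639}: ladder 11000001 (8 bits); e = f_P(D_Q)/f_Q(D_P).
f_P(D_Q)/f_Q(D_P) = 50668799648320 + 23669851099103*t.
Finally e_{193}(P,Q) = 35166705797621 + 93978715377604*t.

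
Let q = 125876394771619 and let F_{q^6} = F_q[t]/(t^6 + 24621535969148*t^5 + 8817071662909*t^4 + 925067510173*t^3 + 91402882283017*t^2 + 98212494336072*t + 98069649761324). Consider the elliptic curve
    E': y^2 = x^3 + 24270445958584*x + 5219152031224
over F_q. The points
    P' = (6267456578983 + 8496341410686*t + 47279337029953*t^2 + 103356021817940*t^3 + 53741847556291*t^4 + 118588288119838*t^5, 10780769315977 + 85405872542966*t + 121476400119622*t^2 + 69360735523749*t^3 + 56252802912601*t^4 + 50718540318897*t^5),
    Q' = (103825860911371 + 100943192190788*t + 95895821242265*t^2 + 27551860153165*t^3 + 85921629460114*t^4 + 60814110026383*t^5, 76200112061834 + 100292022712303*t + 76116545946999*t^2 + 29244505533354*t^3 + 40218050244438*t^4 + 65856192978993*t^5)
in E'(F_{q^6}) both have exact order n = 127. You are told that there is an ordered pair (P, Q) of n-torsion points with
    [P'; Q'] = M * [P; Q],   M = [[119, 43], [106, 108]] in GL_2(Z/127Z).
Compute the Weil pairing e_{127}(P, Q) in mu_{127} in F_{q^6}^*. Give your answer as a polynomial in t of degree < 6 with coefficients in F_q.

56260702753365 + 63719469849345*t + 64348041927254*t^2 + 9404952526828*t^3 + 100465633132059*t^4 + 84025309626689*t^5

e_{127}(aP+bQ,cP+dQ) = e_{127}(P,Q)^(ad-bc); with (a,b,c,d)=(119,43,106,108) this gives the det-127 law.
119*108 - 43*106 = 8294; reduced mod 127: det = 39, inverse 114.
7-bit Miller (1111111) on E'/F_{125876394771619} with a'=24270445958584, b'=5219152031224: accumulate tangent/chord ratios at Q'+S and P'+S'.
f_P(D_Q)/f_Q(D_P) = 23344494074312 + 24841078956545*t + 53971640403439*t^2 + 43259363595706*t^3 + 70378938975157*t^4 + 45821005078237*t^5.
Finally e_{127}(P,Q) = 56260702753365 + 63719469849345*t + 64348041927254*t^2 + 9404952526828*t^3 + 100465633132059*t^4 + 84025309626689*t^5.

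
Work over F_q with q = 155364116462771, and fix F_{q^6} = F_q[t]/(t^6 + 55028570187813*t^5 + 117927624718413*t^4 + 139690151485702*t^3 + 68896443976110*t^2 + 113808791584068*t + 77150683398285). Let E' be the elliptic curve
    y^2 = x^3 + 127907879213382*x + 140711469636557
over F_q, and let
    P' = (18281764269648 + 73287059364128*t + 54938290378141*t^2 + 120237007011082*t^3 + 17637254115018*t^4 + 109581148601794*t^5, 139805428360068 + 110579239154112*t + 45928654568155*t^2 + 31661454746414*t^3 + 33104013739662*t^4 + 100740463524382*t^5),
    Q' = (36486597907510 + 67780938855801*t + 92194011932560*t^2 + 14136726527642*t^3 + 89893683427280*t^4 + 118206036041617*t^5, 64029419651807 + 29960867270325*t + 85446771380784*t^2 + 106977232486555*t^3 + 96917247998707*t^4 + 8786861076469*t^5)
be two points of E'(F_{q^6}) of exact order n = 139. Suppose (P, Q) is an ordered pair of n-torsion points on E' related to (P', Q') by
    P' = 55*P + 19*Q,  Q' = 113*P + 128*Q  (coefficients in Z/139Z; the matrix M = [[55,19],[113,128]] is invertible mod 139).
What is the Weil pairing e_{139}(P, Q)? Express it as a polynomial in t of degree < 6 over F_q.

Under M = [[55,19],[113,128]] in GL_2(Z/139), e_{139}(P',Q') = e_{139}(P,Q)^(55*128-19*113 mod 139).
So e_{139}(P,Q) = e_{139}(P',Q')^{5}, since 28*5 = 1 mod 139.
Run Miller on y^2=x^3+127907879213382*x+140711469636557 over F_{155364116462771}: ladder 10001011 (8 bits); e = f_P(D_Q)/f_Q(D_P).
The quotient is 112386466129373 + 41937946265144*t + 85793034495542*t^2 + 24901201424458*t^3 + 104551092166924*t^4 + 134829636817870*t^5.
(112386466129373 + 41937946265144*t + 85793034495542*t^2 + 24901201424458*t^3 + 104551092166924*t^4 + 134829636817870*t^5)^{5} mod (155364116462771,f) = 27847206721135 + 3898115949930*t + 296597712683*t^2 + 68337188903820*t^3 + 61734614714482*t^4 + 155111508428939*t^5.

27847206721135 + 3898115949930*t + 296597712683*t^2 + 68337188903820*t^3 + 61734614714482*t^4 + 155111508428939*t^5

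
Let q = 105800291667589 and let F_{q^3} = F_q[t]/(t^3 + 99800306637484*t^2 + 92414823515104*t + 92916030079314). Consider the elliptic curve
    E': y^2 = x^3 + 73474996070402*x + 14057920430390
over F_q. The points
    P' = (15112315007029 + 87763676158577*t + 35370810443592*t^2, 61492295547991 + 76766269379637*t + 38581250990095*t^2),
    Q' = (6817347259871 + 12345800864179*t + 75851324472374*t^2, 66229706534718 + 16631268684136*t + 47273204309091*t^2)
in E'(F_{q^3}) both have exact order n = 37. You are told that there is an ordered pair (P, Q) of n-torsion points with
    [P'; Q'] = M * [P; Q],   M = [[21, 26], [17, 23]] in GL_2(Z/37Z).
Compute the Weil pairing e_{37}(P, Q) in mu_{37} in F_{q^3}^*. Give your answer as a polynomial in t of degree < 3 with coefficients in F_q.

63926904969238 + 71517272991901*t + 38652390327238*t^2

Alternating bilinearity on E[37] (values in mu_{37} in F_{105800291667589^3}) gives e(P',Q') = e(P,Q)^det(M).
21*23 - 26*17 = 41; reduced mod 37: det = 4, inverse 28.
Run Miller on y^2=x^3+73474996070402*x+14057920430390 over F_{105800291667589}: ladder 100101 (6 bits); e = f_P(D_Q)/f_Q(D_P).
Result: e(P',Q') = 33921573812525 + 7007524775859*t + 98480412531178*t^2.
Hence e(P,Q) = 63926904969238 + 71517272991901*t + 38652390327238*t^2 in F_{105800291667589^3}^*.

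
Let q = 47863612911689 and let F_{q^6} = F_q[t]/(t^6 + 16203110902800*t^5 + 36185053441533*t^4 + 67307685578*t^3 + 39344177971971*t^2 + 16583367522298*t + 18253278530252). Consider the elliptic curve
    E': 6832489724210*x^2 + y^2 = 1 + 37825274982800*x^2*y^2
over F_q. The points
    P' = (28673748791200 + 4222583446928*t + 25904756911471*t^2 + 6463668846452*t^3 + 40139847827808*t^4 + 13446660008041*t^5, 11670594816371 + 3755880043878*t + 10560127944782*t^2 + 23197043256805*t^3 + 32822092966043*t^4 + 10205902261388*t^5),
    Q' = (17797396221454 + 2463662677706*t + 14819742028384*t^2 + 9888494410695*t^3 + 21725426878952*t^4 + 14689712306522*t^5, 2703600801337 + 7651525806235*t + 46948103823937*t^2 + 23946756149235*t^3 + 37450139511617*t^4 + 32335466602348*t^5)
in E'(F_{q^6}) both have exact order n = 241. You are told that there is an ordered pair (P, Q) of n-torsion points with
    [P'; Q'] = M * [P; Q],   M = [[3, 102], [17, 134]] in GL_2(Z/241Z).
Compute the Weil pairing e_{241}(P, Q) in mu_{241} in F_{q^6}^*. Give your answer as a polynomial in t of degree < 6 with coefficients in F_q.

Alternating bilinearity on E[241] (values in mu_{241} in F_{47863612911689^6}) gives e(P',Q') = e(P,Q)^det(M).
det(M) mod 241 = 114; its inverse in (Z/241)^* is 74 (check: 114*74 mod 241 = 1).
Map (x,y)_Ed via u=(1+y)/(1-y), v=(1+y)/((1-y)x) to Montgomery A=40039123375927,B=4313107913323; then to (a',b')=(13976759458004,12851606672398).
8-bit Miller (11110001) on E'/F_{47863612911689} with a'=13976759458004, b'=12851606672398: accumulate tangent/chord ratios at Q'+S and P'+S'.
e_{241}(P',Q') = 22440278141507 + 39227741099855*t + 43882773861977*t^2 + 15576270110984*t^3 + 30194414624574*t^4 + 18474139253163*t^5.
Hence e(P,Q) = 6368642755333 + 34523720480888*t + 7731553964506*t^2 + 38050445101402*t^3 + 26567545900433*t^4 + 29852840924118*t^5 in F_{47863612911689^6}^*.

6368642755333 + 34523720480888*t + 7731553964506*t^2 + 38050445101402*t^3 + 26567545900433*t^4 + 29852840924118*t^5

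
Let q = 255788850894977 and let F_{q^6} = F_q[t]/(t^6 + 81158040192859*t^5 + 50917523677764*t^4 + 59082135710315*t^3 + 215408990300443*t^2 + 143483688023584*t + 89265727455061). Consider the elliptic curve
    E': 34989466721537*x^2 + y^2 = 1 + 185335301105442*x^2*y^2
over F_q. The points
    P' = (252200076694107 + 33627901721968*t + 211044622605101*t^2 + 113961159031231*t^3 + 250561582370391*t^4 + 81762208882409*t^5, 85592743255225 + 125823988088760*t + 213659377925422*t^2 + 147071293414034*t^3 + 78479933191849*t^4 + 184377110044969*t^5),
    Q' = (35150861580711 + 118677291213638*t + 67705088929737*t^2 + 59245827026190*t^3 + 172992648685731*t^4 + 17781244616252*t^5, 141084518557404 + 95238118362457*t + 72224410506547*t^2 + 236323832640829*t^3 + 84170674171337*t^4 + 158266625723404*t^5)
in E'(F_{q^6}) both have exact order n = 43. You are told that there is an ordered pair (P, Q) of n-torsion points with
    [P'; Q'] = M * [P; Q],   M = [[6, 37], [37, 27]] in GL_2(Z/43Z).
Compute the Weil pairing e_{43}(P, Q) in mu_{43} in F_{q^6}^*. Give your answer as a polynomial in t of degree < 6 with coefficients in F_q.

The 43-Weil pairing on E[43] over F_{255788850894977} is alternating-bilinear: e_{43}(P',Q') = e_{43}(P,Q)^det(M).
det M = 6*27 - 37*37 = -1207 = 40 (mod 43); 40^{-1} = 14 (mod 43).
Map (x,y)_Ed via u=(1+y)/(1-y), v=(1+y)/((1-y)x) to Montgomery A=133168890924499,B=85791228800147; then to (a',b')=(34097630858752,108546632376010).
6-bit Miller (101011) on E'/F_{255788850894977} with a'=34097630858752, b'=108546632376010: accumulate tangent/chord ratios at Q'+S and P'+S'.
f_P(D_Q)/f_Q(D_P) = 56122298822734 + 184101547168046*t + 233753018077899*t^2 + 58541618119194*t^3 + 223090473180230*t^4 + 137615785888360*t^5.
Thus e_{43}(P,Q) = 106840302125720 + 180596765922451*t + 147806789618001*t^2 + 167955139781949*t^3 + 246260547146771*t^4 + 183046722845265*t^5.

106840302125720 + 180596765922451*t + 147806789618001*t^2 + 167955139781949*t^3 + 246260547146771*t^4 + 183046722845265*t^5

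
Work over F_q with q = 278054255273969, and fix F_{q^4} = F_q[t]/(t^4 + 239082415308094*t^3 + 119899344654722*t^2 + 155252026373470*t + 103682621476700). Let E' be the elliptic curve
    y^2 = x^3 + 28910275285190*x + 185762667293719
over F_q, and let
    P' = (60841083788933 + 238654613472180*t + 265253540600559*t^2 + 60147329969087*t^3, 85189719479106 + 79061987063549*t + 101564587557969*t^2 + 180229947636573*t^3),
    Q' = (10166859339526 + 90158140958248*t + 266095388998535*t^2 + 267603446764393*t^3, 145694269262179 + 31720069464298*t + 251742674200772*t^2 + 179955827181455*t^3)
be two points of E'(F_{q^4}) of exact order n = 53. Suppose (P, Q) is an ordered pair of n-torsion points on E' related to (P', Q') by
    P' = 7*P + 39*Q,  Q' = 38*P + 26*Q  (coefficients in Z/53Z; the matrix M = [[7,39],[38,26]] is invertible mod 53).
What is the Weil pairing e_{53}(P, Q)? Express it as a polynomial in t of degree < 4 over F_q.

e_{53} is bilinear + alternating on E[53], so e_{53}(7*P + 39*Q, 38*P + 26*Q) = e_{53}(P,Q)^(7*26-39*38).
Inverting 25 mod 53: 17. Thus e_{53}(P,Q) = e(P',Q')^{17}.
Miller loop for e_{53} over F_{278054255273969^4}: bits of 53 = 110101; 5 double steps + 3 add steps, l/v at each.
f_P(D_Q)/f_Q(D_P) = 239965986871741 + 123900805643315*t + 99155627596007*t^2 + 147611578379868*t^3.
Thus e_{53}(P,Q) = 123102085414039 + 102611142633919*t + 66105450518558*t^2 + 86108780868104*t^3.

123102085414039 + 102611142633919*t + 66105450518558*t^2 + 86108780868104*t^3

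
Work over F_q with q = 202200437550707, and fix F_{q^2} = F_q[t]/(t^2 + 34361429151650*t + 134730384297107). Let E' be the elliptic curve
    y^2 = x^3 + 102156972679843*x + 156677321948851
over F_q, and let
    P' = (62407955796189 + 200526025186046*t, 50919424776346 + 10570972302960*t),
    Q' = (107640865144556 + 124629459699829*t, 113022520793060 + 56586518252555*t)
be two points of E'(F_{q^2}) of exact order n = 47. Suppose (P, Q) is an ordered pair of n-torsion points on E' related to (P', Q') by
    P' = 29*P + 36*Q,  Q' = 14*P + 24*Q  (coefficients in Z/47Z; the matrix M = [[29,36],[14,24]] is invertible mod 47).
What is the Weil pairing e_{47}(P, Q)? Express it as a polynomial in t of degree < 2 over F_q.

138677588076415 + 54786535884745*t

e_{47}(aP+bQ,cP+dQ) = e_{47}(P,Q)^(ad-bc); with (a,b,c,d)=(29,36,14,24) this gives the det-47 law.
So e_{47}(P,Q) = e_{47}(P',Q')^{12}, since 4*12 = 1 mod 47.
Miller loop for e_{47} over F_{202200437550707^2}: bits of 47 = 101111; 5 double steps + 4 add steps, l/v at each.
The quotient is 39507293030051 + 136192678838234*t.
Thus e_{47}(P,Q) = 138677588076415 + 54786535884745*t.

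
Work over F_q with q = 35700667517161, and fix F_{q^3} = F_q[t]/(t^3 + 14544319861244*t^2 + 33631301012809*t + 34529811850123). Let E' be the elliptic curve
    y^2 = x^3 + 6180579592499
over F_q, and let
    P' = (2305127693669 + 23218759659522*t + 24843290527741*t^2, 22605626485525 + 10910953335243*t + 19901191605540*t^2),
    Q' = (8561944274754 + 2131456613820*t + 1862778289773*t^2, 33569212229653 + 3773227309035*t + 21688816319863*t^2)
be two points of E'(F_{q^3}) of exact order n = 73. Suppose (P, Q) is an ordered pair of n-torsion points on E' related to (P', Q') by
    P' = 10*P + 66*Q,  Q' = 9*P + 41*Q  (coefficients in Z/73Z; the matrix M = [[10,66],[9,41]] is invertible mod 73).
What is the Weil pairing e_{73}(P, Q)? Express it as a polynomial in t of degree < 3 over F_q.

6454145788179 + 5697874970316*t + 31440761028151*t^2

e_{73}(aP+bQ,cP+dQ) = e_{73}(P,Q)^(ad-bc); with (a,b,c,d)=(10,66,9,41) this gives the det-73 law.
det M = 10*41 - 66*9 = -184 = 35 (mod 73); 35^{-1} = 48 (mod 73).
n = 73 = (1001001)_2 (7 bits, wt 3); accumulate f_{73,P'}(Q'+S)/f_{73,P'}(S) along the 6-step ladder.
Result: e(P',Q') = 18913197602883 + 4909917640558*t + 31534800755263*t^2.
e_{73}(P,Q) = (18913197602883 + 4909917640558*t + 31534800755263*t^2)^{48} = 6454145788179 + 5697874970316*t + 31440761028151*t^2.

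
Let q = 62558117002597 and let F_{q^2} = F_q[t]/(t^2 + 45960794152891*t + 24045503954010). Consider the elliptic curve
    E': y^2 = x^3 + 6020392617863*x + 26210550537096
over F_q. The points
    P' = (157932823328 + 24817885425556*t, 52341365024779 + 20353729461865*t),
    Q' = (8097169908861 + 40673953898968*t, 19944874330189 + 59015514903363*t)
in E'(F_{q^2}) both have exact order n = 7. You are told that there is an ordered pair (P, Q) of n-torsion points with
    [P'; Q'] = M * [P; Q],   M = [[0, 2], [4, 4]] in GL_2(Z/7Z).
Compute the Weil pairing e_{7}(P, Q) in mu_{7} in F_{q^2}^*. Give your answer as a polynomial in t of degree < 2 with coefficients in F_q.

17707525483485 + 40344302305939*t

The 7-Weil pairing on E[7] over F_{62558117002597} is alternating-bilinear: e_{7}(P',Q') = e_{7}(P,Q)^det(M).
det(M) mod 7 = 6; its inverse in (Z/7)^* is 6 (check: 6*6 mod 7 = 1).
Build f_{7,P'} and f_{7,Q'} via the 3-bit ladder of 7=111_2; evaluate at shifted divisors; quotient in F_{62558117002597^2}.
e_{7}(P',Q') = 55011494224017 + 22213814696658*t.
e_{7}(P,Q) = (55011494224017 + 22213814696658*t)^{6} = 17707525483485 + 40344302305939*t.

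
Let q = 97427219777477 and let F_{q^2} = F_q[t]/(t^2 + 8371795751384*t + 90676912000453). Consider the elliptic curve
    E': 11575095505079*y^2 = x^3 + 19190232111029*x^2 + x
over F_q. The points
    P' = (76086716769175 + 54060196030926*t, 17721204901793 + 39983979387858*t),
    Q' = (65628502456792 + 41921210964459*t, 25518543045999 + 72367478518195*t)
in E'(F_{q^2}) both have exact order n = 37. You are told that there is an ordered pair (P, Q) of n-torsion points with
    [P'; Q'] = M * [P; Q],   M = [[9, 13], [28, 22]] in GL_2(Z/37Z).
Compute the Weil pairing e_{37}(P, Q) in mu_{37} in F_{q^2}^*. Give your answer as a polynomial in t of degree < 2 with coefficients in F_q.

e_{37} is bilinear + alternating on E[37], so e_{37}(9*P + 13*Q, 28*P + 22*Q) = e_{37}(P,Q)^(9*22-13*28).
det(M) mod 37 = 19; its inverse in (Z/37)^* is 2 (check: 19*2 mod 37 = 1).
(x,y)|->(2954803344844x+81381603131888,2954803344844y) sends E' to y^2=x^3+26374152372176*x+97376357701344.
n = 37 = (100101)_2 (6 bits, wt 3); accumulate f_{37,P'}(Q'+S)/f_{37,P'}(S) along the 5-step ladder.
Result: e(P',Q') = 73852969960719 + 56698915212713*t.
Raise to 2: e(P,Q) = 89883763435935 + 52556912630101*t in mu_{37}.

89883763435935 + 52556912630101*t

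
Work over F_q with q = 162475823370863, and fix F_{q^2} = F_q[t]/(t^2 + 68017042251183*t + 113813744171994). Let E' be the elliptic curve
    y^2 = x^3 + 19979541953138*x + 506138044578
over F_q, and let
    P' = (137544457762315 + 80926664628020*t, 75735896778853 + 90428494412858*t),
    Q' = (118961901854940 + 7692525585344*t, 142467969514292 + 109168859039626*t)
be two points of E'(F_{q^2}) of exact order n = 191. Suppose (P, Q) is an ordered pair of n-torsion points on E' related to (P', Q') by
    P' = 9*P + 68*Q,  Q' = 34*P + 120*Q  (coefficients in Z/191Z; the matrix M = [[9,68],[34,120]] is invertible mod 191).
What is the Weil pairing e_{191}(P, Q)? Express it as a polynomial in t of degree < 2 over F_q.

e_{191}(aP+bQ,cP+dQ) = e_{191}(P,Q)^(ad-bc); with (a,b,c,d)=(9,68,34,120) this gives the det-191 law.
Hence e(P,Q) = e(P',Q')^{171} where 171 = 105^{-1} mod 191.
Run Miller on y^2=x^3+19979541953138*x+506138044578 over F_{162475823370863}: ladder 10111111 (8 bits); e = f_P(D_Q)/f_Q(D_P).
Miller gives e_{191}(P',Q') = 25989900353422 + 78637257481980*t in F_{162475823370863^2}.
Hence e(P,Q) = 26566821825020 + 71823147852403*t in F_{162475823370863^2}^*.

26566821825020 + 71823147852403*t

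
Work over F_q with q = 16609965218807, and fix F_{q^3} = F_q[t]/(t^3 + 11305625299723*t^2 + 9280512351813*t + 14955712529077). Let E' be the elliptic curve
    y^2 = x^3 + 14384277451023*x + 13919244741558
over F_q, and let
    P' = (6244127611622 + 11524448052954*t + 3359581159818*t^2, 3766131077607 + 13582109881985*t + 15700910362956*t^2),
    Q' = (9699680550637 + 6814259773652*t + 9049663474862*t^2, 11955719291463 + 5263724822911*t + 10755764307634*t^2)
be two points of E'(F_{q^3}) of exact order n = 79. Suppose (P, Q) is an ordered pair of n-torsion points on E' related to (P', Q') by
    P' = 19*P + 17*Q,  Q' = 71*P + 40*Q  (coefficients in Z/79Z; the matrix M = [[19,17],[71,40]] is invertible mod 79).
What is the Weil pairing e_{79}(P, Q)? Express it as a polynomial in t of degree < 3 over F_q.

e_{79} is bilinear + alternating on E[79], so e_{79}(19*P + 17*Q, 71*P + 40*Q) = e_{79}(P,Q)^(19*40-17*71).
Hence e(P,Q) = e(P',Q')^{41} where 41 = 27^{-1} mod 79.
Run Miller on y^2=x^3+14384277451023*x+13919244741558 over F_{16609965218807}: ladder 1001111 (7 bits); e = f_P(D_Q)/f_Q(D_P).
The quotient is 14380357795690 + 15596649574212*t + 4648399281902*t^2.
Finally e_{79}(P,Q) = 2792562869666 + 6107876034441*t + 14467690685581*t^2.

2792562869666 + 6107876034441*t + 14467690685581*t^2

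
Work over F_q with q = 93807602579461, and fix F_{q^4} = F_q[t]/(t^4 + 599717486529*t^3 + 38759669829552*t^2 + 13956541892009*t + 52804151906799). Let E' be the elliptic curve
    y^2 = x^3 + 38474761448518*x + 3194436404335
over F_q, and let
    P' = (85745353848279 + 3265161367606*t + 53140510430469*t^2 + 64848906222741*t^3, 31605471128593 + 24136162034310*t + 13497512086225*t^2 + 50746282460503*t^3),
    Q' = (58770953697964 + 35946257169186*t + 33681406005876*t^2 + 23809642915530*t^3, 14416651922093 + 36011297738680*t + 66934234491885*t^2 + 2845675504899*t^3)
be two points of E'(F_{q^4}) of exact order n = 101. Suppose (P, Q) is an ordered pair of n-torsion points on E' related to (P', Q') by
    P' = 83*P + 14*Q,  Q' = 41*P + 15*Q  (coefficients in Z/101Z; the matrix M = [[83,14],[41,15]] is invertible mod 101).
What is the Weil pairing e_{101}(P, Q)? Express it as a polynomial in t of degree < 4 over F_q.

66841887460250 + 89748186114411*t + 47049804291343*t^2 + 33745399965121*t^3

Alternating bilinearity on E[101] (values in mu_{101} in F_{93807602579461^4}) gives e(P',Q') = e(P,Q)^det(M).
Inverting 65 mod 101: 14. Thus e_{101}(P,Q) = e(P',Q')^{14}.
Double-and-add over 1100101: 7-1 doublings, 4-1 additions; each step l_{T,T}/v_{2T} or l_{T,P'}/v at Q'+S for random S.
Miller gives e_{101}(P',Q') = 36076568162209 + 91798969845859*t + 39697970683989*t^2 + 32411745126753*t^3 in F_{93807602579461^4}.
Finally e_{101}(P,Q) = 66841887460250 + 89748186114411*t + 47049804291343*t^2 + 33745399965121*t^3.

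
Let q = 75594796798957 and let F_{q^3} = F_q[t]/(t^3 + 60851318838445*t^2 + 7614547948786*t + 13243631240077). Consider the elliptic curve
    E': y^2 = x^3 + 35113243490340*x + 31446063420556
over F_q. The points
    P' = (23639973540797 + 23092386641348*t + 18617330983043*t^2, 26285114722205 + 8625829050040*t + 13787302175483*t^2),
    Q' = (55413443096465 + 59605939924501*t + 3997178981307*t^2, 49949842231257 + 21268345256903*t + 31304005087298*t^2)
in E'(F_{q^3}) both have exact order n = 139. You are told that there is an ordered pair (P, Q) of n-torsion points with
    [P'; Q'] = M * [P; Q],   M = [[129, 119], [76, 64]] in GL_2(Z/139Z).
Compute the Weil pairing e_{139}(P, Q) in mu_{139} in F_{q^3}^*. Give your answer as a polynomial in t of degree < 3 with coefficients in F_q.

49940050169261 + 57111570691775*t + 58703736174276*t^2

e_{139} is bilinear + alternating on E[139], so e_{139}(129*P + 119*Q, 76*P + 64*Q) = e_{139}(P,Q)^(129*64-119*76).
Inverting 46 mod 139: 136. Thus e_{139}(P,Q) = e(P',Q')^{136}.
Miller loop for e_{139} over F_{75594796798957^3}: bits of 139 = 10001011; 7 double steps + 3 add steps, l/v at each.
So e_{139}(P',Q') = 49465703605105 + 12444204961817*t + 19460566299126*t^2.
Hence e(P,Q) = 49940050169261 + 57111570691775*t + 58703736174276*t^2 in F_{75594796798957^3}^*.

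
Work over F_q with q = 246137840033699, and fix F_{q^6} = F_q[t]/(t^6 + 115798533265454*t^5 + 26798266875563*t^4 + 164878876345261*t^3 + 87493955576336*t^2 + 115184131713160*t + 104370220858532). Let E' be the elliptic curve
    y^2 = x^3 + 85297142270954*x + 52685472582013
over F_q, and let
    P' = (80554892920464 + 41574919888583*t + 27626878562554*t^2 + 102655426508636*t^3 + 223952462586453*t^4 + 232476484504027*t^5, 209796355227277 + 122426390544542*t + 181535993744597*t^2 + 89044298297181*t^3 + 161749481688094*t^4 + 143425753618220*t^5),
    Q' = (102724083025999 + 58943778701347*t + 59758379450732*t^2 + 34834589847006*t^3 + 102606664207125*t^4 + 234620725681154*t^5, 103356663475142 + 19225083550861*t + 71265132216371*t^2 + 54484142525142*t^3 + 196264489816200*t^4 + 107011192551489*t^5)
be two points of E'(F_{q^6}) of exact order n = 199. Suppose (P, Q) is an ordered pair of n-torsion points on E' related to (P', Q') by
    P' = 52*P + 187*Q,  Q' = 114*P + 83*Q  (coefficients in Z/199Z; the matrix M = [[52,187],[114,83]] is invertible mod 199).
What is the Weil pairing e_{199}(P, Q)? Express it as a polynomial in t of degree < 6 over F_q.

158513580860177 + 183381524737635*t + 1790722499336*t^2 + 231310751494865*t^3 + 166911436692326*t^4 + 163303562484944*t^5

Since e_{199}(P,P)=e_{199}(Q,Q)=1 and e_{199}(Q,P)=e_{199}(P,Q)^{-1}, expanding e_{199}(52*P + 187*Q,114*P + 83*Q) leaves e(P,Q)^det(M).
So e_{199}(P,Q) = e_{199}(P',Q')^{16}, since 112*16 = 1 mod 199.
Miller loop for e_{199} over F_{246137840033699^6}: bits of 199 = 11000111; 7 double steps + 4 add steps, l/v at each.
Miller gives e_{199}(P',Q') = 221579727012401 + 223651732742818*t + 92649004015371*t^2 + 161038051303650*t^3 + 90437936935851*t^4 + 11716799366033*t^5 in F_{246137840033699^6}.
(221579727012401 + 223651732742818*t + 92649004015371*t^2 + 161038051303650*t^3 + 90437936935851*t^4 + 11716799366033*t^5)^{16} mod (246137840033699,f) = 158513580860177 + 183381524737635*t + 1790722499336*t^2 + 231310751494865*t^3 + 166911436692326*t^4 + 163303562484944*t^5.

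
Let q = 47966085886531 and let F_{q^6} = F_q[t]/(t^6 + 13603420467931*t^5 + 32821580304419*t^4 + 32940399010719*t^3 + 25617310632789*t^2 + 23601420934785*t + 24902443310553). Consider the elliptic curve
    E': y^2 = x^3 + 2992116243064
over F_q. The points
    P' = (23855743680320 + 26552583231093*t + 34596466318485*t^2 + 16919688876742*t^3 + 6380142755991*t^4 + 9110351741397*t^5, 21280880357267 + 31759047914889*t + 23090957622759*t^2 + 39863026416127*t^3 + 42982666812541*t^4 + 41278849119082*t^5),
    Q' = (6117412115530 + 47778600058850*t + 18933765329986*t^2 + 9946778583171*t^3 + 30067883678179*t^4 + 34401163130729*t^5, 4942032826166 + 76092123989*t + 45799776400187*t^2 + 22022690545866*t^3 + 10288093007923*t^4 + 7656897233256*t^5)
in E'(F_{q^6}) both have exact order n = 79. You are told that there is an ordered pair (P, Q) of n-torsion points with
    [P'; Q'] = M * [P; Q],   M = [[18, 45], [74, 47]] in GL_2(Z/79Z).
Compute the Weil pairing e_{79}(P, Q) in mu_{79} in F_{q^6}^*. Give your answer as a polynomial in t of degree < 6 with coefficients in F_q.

21213332161745 + 34358674789569*t + 44050889407695*t^2 + 6924334850053*t^3 + 2490855453802*t^4 + 18600336399569*t^5

e_{79} is bilinear + alternating on E[79], so e_{79}(18*P + 45*Q, 74*P + 47*Q) = e_{79}(P,Q)^(18*47-45*74).
det M = 18*47 - 45*74 = -2484 = 44 (mod 79); 44^{-1} = 9 (mod 79).
Run Miller on y^2=x^3+2992116243064 over F_{47966085886531}: ladder 1001111 (7 bits); e = f_P(D_Q)/f_Q(D_P).
Miller gives e_{79}(P',Q') = 26389719306878 + 9140785081317*t + 27016849461700*t^2 + 6397735398599*t^3 + 38044017455710*t^4 + 44873791311609*t^5 in F_{47966085886531^6}.
Thus e_{79}(P,Q) = 21213332161745 + 34358674789569*t + 44050889407695*t^2 + 6924334850053*t^3 + 2490855453802*t^4 + 18600336399569*t^5.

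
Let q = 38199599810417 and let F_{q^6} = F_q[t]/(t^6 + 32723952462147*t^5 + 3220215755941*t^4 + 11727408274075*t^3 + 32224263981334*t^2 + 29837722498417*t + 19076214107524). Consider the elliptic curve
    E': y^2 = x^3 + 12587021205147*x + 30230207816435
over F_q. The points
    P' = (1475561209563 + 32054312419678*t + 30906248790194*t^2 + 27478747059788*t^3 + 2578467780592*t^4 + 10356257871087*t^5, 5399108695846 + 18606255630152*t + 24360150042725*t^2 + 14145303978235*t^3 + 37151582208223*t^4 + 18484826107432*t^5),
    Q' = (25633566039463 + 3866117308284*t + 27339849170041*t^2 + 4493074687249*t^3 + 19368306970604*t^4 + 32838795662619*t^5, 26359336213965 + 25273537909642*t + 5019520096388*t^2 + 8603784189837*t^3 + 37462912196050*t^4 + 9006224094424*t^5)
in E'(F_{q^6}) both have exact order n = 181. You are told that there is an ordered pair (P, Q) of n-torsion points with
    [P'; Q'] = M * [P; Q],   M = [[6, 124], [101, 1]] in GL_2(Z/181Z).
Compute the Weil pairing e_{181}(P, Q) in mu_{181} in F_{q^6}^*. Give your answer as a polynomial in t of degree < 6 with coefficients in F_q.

1909392854303 + 22705470821272*t + 11038711361051*t^2 + 7863525278398*t^3 + 20324177277422*t^4 + 3870561280652*t^5

Since e_{181}(P,P)=e_{181}(Q,Q)=1 and e_{181}(Q,P)=e_{181}(P,Q)^{-1}, expanding e_{181}(6*P + 124*Q,101*P + 1*Q) leaves e(P,Q)^det(M).
6*1 - 124*101 = -12518; reduced mod 181: det = 152, inverse 156.
Miller loop for e_{181} over F_{38199599810417^6}: bits of 181 = 10110101; 7 double steps + 4 add steps, l/v at each.
Miller gives e_{181}(P',Q') = 2606477553959 + 24074150835123*t + 29525069128506*t^2 + 29723152958918*t^3 + 14456141879716*t^4 + 11953835126336*t^5 in F_{38199599810417^6}.
Thus e_{181}(P,Q) = 1909392854303 + 22705470821272*t + 11038711361051*t^2 + 7863525278398*t^3 + 20324177277422*t^4 + 3870561280652*t^5.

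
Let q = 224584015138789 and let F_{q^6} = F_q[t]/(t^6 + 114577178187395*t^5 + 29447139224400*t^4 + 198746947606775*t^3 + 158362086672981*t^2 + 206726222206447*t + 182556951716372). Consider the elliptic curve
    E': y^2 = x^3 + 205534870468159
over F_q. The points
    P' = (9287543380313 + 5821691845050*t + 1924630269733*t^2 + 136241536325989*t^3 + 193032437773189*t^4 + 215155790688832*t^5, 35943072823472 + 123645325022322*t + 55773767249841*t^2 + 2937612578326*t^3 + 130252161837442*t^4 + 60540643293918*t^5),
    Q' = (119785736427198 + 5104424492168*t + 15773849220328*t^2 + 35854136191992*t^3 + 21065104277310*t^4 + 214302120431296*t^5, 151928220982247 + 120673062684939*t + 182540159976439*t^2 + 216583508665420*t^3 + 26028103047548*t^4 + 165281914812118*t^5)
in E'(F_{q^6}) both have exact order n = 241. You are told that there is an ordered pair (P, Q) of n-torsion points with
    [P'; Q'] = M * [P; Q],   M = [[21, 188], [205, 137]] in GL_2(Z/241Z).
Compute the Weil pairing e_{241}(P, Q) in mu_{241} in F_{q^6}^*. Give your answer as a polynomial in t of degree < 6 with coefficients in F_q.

Alternating bilinearity on E[241] (values in mu_{241} in F_{224584015138789^6}) gives e(P',Q') = e(P,Q)^det(M).
det M = 21*137 - 188*205 = -35663 = 5 (mod 241); 5^{-1} = 193 (mod 241).
Miller loop for e_{241} over F_{224584015138789^6}: bits of 241 = 11110001; 7 double steps + 4 add steps, l/v at each.
The quotient is 100103946043721 + 34706651966627*t + 29230503676183*t^2 + 530543827037*t^3 + 69636437001386*t^4 + 112878780639019*t^5.
Finally e_{241}(P,Q) = 188559117069249 + 187054656063423*t + 58125632608653*t^2 + 4850768986689*t^3 + 33334953421748*t^4 + 129941992866187*t^5.

188559117069249 + 187054656063423*t + 58125632608653*t^2 + 4850768986689*t^3 + 33334953421748*t^4 + 129941992866187*t^5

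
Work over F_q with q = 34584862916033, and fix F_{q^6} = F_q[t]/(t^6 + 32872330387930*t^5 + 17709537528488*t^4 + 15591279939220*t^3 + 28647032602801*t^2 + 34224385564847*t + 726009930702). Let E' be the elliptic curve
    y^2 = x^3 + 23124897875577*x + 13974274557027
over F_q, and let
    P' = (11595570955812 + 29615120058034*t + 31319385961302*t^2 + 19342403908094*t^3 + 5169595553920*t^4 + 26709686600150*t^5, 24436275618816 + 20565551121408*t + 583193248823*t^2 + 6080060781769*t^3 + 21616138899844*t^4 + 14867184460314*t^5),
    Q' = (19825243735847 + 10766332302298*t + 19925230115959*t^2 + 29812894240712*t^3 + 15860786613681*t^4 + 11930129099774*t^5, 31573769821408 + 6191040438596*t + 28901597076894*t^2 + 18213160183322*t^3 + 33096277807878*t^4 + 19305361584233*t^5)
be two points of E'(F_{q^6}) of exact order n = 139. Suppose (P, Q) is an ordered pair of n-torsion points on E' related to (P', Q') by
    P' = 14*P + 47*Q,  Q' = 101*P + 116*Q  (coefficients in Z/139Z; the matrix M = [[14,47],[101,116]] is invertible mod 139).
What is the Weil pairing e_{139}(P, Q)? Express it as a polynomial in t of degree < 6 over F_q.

24057972693143 + 33901066947682*t + 10054169283698*t^2 + 25406189759698*t^3 + 14305811187274*t^4 + 16298642162270*t^5

e_{139}(aP+bQ,cP+dQ) = e_{139}(P,Q)^(ad-bc); with (a,b,c,d)=(14,47,101,116) this gives the det-139 law.
Inverting 74 mod 139: 62. Thus e_{139}(P,Q) = e(P',Q')^{62}.
Run Miller on y^2=x^3+23124897875577*x+13974274557027 over F_{34584862916033}: ladder 10001011 (8 bits); e = f_P(D_Q)/f_Q(D_P).
So e_{139}(P',Q') = 9342580380842 + 31034754931849*t + 32720611044190*t^2 + 31676973590768*t^3 + 22889798387658*t^4 + 18074846516453*t^5.
Hence e(P,Q) = 24057972693143 + 33901066947682*t + 10054169283698*t^2 + 25406189759698*t^3 + 14305811187274*t^4 + 16298642162270*t^5 in F_{34584862916033^6}^*.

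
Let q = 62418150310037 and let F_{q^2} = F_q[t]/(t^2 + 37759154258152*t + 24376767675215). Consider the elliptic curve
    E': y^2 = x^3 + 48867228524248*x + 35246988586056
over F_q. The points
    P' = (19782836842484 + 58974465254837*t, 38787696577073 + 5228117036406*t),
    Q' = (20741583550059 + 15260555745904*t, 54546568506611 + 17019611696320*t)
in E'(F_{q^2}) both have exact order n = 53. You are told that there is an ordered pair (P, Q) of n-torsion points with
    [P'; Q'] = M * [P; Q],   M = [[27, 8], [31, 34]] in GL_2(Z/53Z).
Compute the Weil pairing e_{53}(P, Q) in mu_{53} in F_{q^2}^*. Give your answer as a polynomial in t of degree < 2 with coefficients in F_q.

29494959560817 + 47794391282417*t

e_{53}(aP+bQ,cP+dQ) = e_{53}(P,Q)^(ad-bc); with (a,b,c,d)=(27,8,31,34) this gives the det-53 law.
So e_{53}(P,Q) = e_{53}(P',Q')^{39}, since 34*39 = 1 mod 53.
Miller loop for e_{53} over F_{62418150310037^2}: bits of 53 = 110101; 5 double steps + 3 add steps, l/v at each.
So e_{53}(P',Q') = 46094262511320 + 19230654773877*t.
(46094262511320 + 19230654773877*t)^{39} mod (62418150310037,f) = 29494959560817 + 47794391282417*t.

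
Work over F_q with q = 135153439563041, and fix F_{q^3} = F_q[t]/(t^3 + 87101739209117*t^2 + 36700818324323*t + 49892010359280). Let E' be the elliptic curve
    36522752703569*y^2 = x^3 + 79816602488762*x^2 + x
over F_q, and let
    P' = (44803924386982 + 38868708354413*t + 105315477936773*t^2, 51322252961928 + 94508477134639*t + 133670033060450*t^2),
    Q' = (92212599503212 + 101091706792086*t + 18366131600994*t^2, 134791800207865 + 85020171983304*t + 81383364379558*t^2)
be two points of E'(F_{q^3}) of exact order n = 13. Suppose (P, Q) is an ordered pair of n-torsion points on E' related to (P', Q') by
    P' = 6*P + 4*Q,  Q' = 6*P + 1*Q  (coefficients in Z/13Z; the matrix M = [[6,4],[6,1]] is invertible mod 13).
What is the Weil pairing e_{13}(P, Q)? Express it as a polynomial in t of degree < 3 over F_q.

Under M = [[6,4],[6,1]] in GL_2(Z/13), e_{13}(P',Q') = e_{13}(P,Q)^(6*1-4*6 mod 13).
det M = 6*1 - 4*6 = -18 = 8 (mod 13); 8^{-1} = 5 (mod 13).
Undo Montgomery via alpha=18552900484943, beta=56772081921361: (a',b')=(20167406331537,0) over F_{135153439563041}.
Run Miller on y^2=x^3+20167406331537*x over F_{135153439563041}: ladder 1101 (4 bits); e = f_P(D_Q)/f_Q(D_P).
e_{13}(P',Q') = 90777913489652 + 45603883430281*t + 102600745222862*t^2.
Finally e_{13}(P,Q) = 25488125823719 + 17698641689787*t + 18404546118193*t^2.

25488125823719 + 17698641689787*t + 18404546118193*t^2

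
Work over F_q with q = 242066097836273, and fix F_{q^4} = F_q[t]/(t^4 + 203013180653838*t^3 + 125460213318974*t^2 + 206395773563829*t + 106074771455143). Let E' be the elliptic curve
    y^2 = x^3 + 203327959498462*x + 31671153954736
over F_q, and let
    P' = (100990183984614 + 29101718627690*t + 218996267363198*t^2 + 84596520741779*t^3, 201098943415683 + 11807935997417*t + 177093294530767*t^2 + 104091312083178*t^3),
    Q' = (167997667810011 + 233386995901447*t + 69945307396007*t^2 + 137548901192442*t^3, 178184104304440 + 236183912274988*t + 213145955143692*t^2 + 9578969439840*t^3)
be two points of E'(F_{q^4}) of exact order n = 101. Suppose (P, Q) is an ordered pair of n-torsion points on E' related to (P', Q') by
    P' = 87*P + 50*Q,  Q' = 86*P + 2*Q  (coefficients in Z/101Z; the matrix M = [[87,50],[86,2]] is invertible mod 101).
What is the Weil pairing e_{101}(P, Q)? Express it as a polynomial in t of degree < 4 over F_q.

e_{101}(aP+bQ,cP+dQ) = e_{101}(P,Q)^(ad-bc); with (a,b,c,d)=(87,50,86,2) this gives the det-101 law.
det(M) mod 101 = 15; its inverse in (Z/101)^* is 27 (check: 15*27 mod 101 = 1).
7-bit Miller (1100101) on E'/F_{242066097836273} with a'=203327959498462, b'=31671153954736: accumulate tangent/chord ratios at Q'+S and P'+S'.
The quotient is 119539203137975 + 79439500940576*t + 173651150349580*t^2 + 57119153836751*t^3.
Finally e_{101}(P,Q) = 189675110746097 + 46248340646510*t + 108323826680936*t^2 + 134613092984840*t^3.

189675110746097 + 46248340646510*t + 108323826680936*t^2 + 134613092984840*t^3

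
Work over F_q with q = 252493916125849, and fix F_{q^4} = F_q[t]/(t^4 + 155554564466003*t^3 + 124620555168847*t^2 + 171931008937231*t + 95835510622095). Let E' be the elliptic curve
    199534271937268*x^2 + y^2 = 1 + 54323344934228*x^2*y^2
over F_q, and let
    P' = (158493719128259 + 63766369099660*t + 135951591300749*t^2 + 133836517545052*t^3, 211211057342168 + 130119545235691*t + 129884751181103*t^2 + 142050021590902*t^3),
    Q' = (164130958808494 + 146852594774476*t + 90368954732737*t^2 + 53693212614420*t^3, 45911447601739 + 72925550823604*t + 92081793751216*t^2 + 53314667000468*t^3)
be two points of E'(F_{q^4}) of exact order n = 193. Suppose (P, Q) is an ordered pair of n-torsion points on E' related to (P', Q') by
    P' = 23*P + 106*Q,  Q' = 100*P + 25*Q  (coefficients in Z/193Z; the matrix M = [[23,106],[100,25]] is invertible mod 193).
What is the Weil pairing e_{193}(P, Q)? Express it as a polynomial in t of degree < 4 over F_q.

239398362297383 + 219853999177175*t + 64375730129956*t^2 + 116597980111913*t^3

The 193-Weil pairing on E[193] over F_{252493916125849} is alternating-bilinear: e_{193}(P',Q') = e_{193}(P,Q)^det(M).
23*25 - 106*100 = -10025; reduced mod 193: det = 11, inverse 158.
Map (x,y)_Ed via u=(1+y)/(1-y), v=(1+y)/((1-y)x) to Montgomery A=83197174684286,B=99019195354750; then to (a',b')=(59505809607198,124084170588794).
Miller loop for e_{193} over F_{252493916125849^4}: bits of 193 = 11000001; 7 double steps + 2 add steps, l/v at each.
So e_{193}(P',Q') = 251946250350893 + 160309324850538*t + 120012748929655*t^2 + 178652106400973*t^3.
Hence e(P,Q) = 239398362297383 + 219853999177175*t + 64375730129956*t^2 + 116597980111913*t^3 in F_{252493916125849^4}^*.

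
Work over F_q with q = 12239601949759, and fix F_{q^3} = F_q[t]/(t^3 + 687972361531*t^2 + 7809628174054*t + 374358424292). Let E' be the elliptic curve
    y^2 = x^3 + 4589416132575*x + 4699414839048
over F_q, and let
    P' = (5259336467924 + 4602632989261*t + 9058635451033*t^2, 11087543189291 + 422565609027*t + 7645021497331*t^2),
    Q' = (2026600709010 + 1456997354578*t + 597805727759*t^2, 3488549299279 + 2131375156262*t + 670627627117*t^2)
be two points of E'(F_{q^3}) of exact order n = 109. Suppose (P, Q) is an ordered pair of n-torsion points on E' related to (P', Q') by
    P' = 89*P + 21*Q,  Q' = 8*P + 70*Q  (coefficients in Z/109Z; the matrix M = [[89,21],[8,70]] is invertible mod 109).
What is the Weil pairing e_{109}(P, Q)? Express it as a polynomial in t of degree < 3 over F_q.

Since e_{109}(P,P)=e_{109}(Q,Q)=1 and e_{109}(Q,P)=e_{109}(P,Q)^{-1}, expanding e_{109}(89*P + 21*Q,8*P + 70*Q) leaves e(P,Q)^det(M).
det(M) mod 109 = 67; its inverse in (Z/109)^* is 96 (check: 67*96 mod 109 = 1).
Double-and-add over 1101101: 7-1 doublings, 5-1 additions; each step l_{T,T}/v_{2T} or l_{T,P'}/v at Q'+S for random S.
Miller gives e_{109}(P',Q') = 11484592130225 + 8178515063834*t + 10206319594983*t^2 in F_{12239601949759^3}.
Hence e(P,Q) = 10723897637680 + 2189202382885*t + 5224492275546*t^2 in F_{12239601949759^3}^*.

10723897637680 + 2189202382885*t + 5224492275546*t^2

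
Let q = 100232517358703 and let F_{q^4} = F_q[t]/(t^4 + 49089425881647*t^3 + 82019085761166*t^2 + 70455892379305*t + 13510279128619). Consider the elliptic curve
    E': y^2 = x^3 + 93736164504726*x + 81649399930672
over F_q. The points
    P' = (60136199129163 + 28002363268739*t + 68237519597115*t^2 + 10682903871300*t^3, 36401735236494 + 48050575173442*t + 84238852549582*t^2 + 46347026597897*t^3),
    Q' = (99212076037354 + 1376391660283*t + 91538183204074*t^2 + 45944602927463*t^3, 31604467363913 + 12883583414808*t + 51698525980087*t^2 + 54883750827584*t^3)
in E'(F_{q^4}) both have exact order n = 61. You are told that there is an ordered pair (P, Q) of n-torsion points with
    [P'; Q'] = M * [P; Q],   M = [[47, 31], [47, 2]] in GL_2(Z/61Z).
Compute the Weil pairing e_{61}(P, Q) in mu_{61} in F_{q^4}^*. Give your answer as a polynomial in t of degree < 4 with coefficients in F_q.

92686450835831 + 78371623880641*t + 37566155834081*t^2 + 97935919499905*t^3

e_{61}(aP+bQ,cP+dQ) = e_{61}(P,Q)^(ad-bc); with (a,b,c,d)=(47,31,47,2) this gives the det-61 law.
Hence e(P,Q) = e(P',Q')^{29} where 29 = 40^{-1} mod 61.
Run Miller on y^2=x^3+93736164504726*x+81649399930672 over F_{100232517358703}: ladder 111101 (6 bits); e = f_P(D_Q)/f_Q(D_P).
f_P(D_Q)/f_Q(D_P) = 55046272576222 + 24369631111164*t + 5352952114225*t^2 + 53679030193942*t^3.
Raise to 29: e(P,Q) = 92686450835831 + 78371623880641*t + 37566155834081*t^2 + 97935919499905*t^3 in mu_{61}.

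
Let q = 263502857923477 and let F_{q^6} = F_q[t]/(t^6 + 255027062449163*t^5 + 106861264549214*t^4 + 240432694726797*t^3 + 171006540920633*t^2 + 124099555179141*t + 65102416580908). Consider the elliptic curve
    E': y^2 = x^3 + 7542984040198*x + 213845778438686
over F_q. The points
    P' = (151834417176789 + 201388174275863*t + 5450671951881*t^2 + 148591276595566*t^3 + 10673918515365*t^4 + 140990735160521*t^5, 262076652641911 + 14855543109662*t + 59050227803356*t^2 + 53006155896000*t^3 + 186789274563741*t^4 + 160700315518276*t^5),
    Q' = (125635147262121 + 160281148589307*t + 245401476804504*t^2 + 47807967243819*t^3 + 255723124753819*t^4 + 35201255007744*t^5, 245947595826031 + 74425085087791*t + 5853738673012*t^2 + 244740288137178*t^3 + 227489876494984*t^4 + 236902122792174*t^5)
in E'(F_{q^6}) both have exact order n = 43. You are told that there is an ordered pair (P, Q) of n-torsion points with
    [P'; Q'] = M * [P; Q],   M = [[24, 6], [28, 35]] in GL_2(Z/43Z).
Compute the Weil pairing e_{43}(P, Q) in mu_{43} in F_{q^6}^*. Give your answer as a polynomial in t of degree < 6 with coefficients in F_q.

181590408331149 + 119411190693423*t + 150171598517918*t^2 + 208079524819352*t^3 + 261771373881044*t^4 + 103309061153003*t^5

e_{43}(aP+bQ,cP+dQ) = e_{43}(P,Q)^(ad-bc); with (a,b,c,d)=(24,6,28,35) this gives the det-43 law.
Inverting 27 mod 43: 8. Thus e_{43}(P,Q) = e(P',Q')^{8}.
Build f_{43,P'} and f_{43,Q'} via the 6-bit ladder of 43=101011_2; evaluate at shifted divisors; quotient in F_{263502857923477^6}.
Result: e(P',Q') = 87400961561432 + 179627214785973*t + 223593079788145*t^2 + 69886509393088*t^3 + 263021070019757*t^4 + 27160363102131*t^5.
Raise to 8: e(P,Q) = 181590408331149 + 119411190693423*t + 150171598517918*t^2 + 208079524819352*t^3 + 261771373881044*t^4 + 103309061153003*t^5 in mu_{43}.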